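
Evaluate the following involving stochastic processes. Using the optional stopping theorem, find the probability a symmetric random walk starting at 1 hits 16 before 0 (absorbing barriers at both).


By optional stopping theorem: E(M at tau) = M(0) = 1
P(hit 16)*16 + P(hit 0)*0 = 1
P(hit 16) = (1 - 0)/(16 - 0) = 1/16 = 0.0625

0.0625


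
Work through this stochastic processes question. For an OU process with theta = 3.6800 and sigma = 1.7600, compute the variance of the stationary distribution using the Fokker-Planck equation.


Stationary variance = sigma^2 / (2*theta)
= 1.7600^2 / (2*3.6800)
= 3.0976 / 7.3600
= 0.4209

0.4209


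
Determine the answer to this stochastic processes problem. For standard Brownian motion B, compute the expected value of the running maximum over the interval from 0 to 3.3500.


E(max B(s)) = sqrt(2t/pi)
= sqrt(2*3.3500/pi)
= sqrt(2.1327)
= 1.4604

1.4604


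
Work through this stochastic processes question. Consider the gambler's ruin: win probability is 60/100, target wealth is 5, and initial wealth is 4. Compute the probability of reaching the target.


Gambler's ruin formula:
r = q/p = 0.4000/0.6000 = 0.6667
P(win) = (1 - r^i)/(1 - r^N)
= (1 - 0.6667^4)/(1 - 0.6667^5)
= 0.9242

0.9242


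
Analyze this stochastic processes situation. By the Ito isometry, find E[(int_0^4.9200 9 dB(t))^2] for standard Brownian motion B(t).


By Ito isometry: E[(int f dB)^2] = int f^2 dt
= 9^2 * 4.9200
= 81 * 4.9200 = 398.5200

398.5200


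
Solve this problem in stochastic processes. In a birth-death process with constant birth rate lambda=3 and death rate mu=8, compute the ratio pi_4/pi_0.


For birth-death process, pi_n/pi_0 = (lambda/mu)^n
= (3/8)^4
= 0.0198

0.0198


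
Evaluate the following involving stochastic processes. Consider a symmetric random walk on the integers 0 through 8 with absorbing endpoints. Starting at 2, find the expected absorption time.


For symmetric RW on 0,...,N with absorbing barriers, E(i) = i*(N-i)
E(2) = 2 * 6 = 12

12


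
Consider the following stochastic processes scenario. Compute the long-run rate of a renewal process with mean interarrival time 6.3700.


Long-run renewal rate = 1/E(X)
= 1/6.3700
= 0.1570

0.1570


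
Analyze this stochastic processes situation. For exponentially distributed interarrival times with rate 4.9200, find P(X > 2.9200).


P(X > t) = exp(-lambda * t)
= exp(-4.9200 * 2.9200)
= exp(-14.3664) = 5.7644e-07

5.7644e-07


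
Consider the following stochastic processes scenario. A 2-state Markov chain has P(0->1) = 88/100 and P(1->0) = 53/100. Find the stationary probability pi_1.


Stationary distribution: pi_0 = p10/(p01+p10), pi_1 = p01/(p01+p10)
p01 = 0.8800, p10 = 0.5300
pi_1 = 0.6241

0.6241


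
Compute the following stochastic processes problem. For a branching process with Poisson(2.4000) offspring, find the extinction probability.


Since mu = 2.4000 > 1, extinction prob q < 1.
Solve s = exp(mu*(s-1)) iteratively.
q = 0.1214

0.1214


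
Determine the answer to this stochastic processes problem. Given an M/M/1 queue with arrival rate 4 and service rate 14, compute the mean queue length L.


rho = 4/14 = 0.2857
L = rho/(1-rho)
= 0.2857/0.7143
= 0.4000

0.4000


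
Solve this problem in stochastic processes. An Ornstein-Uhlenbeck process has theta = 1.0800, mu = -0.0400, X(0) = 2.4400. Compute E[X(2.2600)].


E[X(t)] = mu + (X(0) - mu)*exp(-theta*t)
= -0.0400 + (2.4400 - -0.0400)*exp(-1.0800*2.2600)
= -0.0400 + 2.4800 * 0.0871
= 0.1760

0.1760


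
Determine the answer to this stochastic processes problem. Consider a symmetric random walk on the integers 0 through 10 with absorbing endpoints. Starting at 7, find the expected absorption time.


For symmetric RW on 0,...,N with absorbing barriers, E(i) = i*(N-i)
E(7) = 7 * 3 = 21

21


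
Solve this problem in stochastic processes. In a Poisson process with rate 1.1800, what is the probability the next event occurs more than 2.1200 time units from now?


P(X > t) = exp(-lambda * t)
= exp(-1.1800 * 2.1200)
= exp(-2.5016) = 0.0820

0.0820


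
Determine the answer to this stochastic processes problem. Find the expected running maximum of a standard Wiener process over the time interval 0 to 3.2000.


E(max B(s)) = sqrt(2t/pi)
= sqrt(2*3.2000/pi)
= sqrt(2.0372)
= 1.4273

1.4273


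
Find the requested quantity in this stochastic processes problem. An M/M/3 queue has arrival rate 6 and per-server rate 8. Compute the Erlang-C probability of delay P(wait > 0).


a = lambda/mu = 0.7500
rho = a/c = 0.2500
Erlang-C formula applied:
C(c,a) = 0.0441

0.0441


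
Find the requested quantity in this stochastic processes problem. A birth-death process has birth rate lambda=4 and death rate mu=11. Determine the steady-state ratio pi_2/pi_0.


For birth-death process, pi_n/pi_0 = (lambda/mu)^n
= (4/11)^2
= 0.1322

0.1322


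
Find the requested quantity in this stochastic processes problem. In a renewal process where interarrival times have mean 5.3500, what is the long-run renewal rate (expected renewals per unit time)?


Long-run renewal rate = 1/E(X)
= 1/5.3500
= 0.1869

0.1869


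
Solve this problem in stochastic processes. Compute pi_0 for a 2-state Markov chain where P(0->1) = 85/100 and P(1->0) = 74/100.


Stationary distribution: pi_0 = p10/(p01+p10), pi_1 = p01/(p01+p10)
p01 = 0.8500, p10 = 0.7400
pi_0 = 0.4654

0.4654


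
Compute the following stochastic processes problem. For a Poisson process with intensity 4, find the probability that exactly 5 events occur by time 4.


P(N(t)=k) = (lambda*t)^k * exp(-lambda*t) / k!
lambda*t = 16
= 16^5 * exp(-16) / 5!
= 1048576 * 1.1254e-07 / 120
= 9.8335e-04

9.8335e-04


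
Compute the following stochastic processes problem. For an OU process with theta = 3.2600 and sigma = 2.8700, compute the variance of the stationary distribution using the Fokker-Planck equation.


Stationary variance = sigma^2 / (2*theta)
= 2.8700^2 / (2*3.2600)
= 8.2369 / 6.5200
= 1.2633

1.2633


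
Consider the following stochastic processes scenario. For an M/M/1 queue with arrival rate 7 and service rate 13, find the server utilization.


rho = lambda/mu
= 7/13
= 0.5385

0.5385


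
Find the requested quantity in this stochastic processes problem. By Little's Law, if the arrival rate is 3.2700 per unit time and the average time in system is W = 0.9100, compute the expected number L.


Little's Law: L = lambda * W
= 3.2700 * 0.9100
= 2.9757

2.9757


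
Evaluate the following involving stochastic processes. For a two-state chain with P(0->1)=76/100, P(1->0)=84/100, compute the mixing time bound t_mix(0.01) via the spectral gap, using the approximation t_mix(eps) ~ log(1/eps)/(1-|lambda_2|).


lambda_2 = |1 - p01 - p10| = |1 - 0.7600 - 0.8400| = 0.6000
t_mix ~ log(1/eps)/(1 - |lambda_2|)
= log(100)/(1 - 0.6000) = 4.6052/0.4000
= 11.5129

11.5129


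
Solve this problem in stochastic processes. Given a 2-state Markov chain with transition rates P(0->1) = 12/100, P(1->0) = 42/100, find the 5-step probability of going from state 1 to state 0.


Computing P^5 by matrix multiplication.
P = [[0.8800, 0.1200], [0.4200, 0.5800]]
After raising P to the power 5:
P^5(1,0) = 0.7618

0.7618


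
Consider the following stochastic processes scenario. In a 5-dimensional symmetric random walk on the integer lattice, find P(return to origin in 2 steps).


P(return in 2 steps) = P(reverse first step) = 1/(2d)
= 1/10
= 0.1000

0.1000


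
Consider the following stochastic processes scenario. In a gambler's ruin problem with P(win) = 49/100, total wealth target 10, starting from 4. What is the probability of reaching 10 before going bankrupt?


Gambler's ruin formula:
r = q/p = 0.5100/0.4900 = 1.0408
P(win) = (1 - r^i)/(1 - r^N)
= (1 - 1.0408^4)/(1 - 1.0408^10)
= 0.3528

0.3528


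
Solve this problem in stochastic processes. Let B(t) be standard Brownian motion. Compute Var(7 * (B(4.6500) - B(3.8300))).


Var(alpha*(B(t)-B(s))) = alpha^2 * (t-s)
= 7^2 * (4.6500 - 3.8300)
= 49 * 0.8200
= 40.1800

40.1800


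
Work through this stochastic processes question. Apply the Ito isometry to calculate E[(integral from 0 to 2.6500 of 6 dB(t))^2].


By Ito isometry: E[(int f dB)^2] = int f^2 dt
= 6^2 * 2.6500
= 36 * 2.6500 = 95.4000

95.4000


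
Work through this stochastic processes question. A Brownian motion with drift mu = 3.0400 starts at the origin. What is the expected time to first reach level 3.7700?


Expected first passage time = a/mu
= 3.7700/3.0400
= 1.2401

1.2401


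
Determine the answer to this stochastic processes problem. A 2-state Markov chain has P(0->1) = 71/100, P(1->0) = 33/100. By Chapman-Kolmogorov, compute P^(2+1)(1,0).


P^3 = P^2 * P^1
Computing via matrix multiplication of the transition matrix.
Entry (1,0) of P^3 = 0.3173

0.3173


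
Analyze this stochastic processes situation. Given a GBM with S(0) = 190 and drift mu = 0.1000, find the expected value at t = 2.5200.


E[S(t)] = S(0) * exp(mu * t)
= 190 * exp(0.1000 * 2.5200)
= 190 * 1.2866
= 244.4532

244.4532


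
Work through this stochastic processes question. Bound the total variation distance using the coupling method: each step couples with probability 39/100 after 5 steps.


TV distance bound <= (1-delta)^n
= (1 - 0.3900)^5
= 0.6100^5
= 0.0845

0.0845


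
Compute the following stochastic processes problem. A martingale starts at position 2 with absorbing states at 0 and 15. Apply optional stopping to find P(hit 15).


By optional stopping theorem: E(M at tau) = M(0) = 2
P(hit 15)*15 + P(hit 0)*0 = 2
P(hit 15) = (2 - 0)/(15 - 0) = 2/15 = 0.1333

0.1333


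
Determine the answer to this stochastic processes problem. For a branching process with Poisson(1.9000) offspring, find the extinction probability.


Since mu = 1.9000 > 1, extinction prob q < 1.
Solve s = exp(mu*(s-1)) iteratively.
q = 0.2328

0.2328


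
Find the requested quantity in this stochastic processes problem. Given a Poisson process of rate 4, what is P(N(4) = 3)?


P(N(t)=k) = (lambda*t)^k * exp(-lambda*t) / k!
lambda*t = 16
= 16^3 * exp(-16) / 3!
= 4096 * 1.1254e-07 / 6
= 7.6824e-05

7.6824e-05


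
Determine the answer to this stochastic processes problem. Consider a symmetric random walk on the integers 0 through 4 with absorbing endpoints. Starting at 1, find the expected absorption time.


For symmetric RW on 0,...,N with absorbing barriers, E(i) = i*(N-i)
E(1) = 1 * 3 = 3

3


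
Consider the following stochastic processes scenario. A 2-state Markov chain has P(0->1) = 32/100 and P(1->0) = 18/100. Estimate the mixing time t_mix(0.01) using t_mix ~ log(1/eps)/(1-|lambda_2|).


lambda_2 = |1 - p01 - p10| = |1 - 0.3200 - 0.1800| = 0.5000
t_mix ~ log(1/eps)/(1 - |lambda_2|)
= log(100)/(1 - 0.5000) = 4.6052/0.5000
= 9.2103

9.2103


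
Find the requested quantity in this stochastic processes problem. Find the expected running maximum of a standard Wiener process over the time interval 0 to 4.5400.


E(max B(s)) = sqrt(2t/pi)
= sqrt(2*4.5400/pi)
= sqrt(2.8903)
= 1.7001

1.7001


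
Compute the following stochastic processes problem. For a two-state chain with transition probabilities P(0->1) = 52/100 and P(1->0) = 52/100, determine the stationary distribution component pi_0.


Stationary distribution: pi_0 = p10/(p01+p10), pi_1 = p01/(p01+p10)
p01 = 0.5200, p10 = 0.5200
pi_0 = 0.5000

0.5000


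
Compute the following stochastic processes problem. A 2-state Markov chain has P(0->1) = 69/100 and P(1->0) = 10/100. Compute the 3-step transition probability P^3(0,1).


Computing P^3 by matrix multiplication.
P = [[0.3100, 0.6900], [0.1000, 0.9000]]
After raising P to the power 3:
P^3(0,1) = 0.8653

0.8653


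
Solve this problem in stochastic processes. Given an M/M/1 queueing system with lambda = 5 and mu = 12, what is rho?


rho = lambda/mu
= 5/12
= 0.4167

0.4167


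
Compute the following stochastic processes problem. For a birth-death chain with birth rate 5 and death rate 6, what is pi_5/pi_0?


For birth-death process, pi_n/pi_0 = (lambda/mu)^n
= (5/6)^5
= 0.4019

0.4019


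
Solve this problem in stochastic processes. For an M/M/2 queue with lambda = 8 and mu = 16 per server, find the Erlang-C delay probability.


a = lambda/mu = 0.5000
rho = a/c = 0.2500
Erlang-C formula applied:
C(c,a) = 0.1000

0.1000


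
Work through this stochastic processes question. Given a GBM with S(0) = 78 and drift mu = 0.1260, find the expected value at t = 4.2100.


E[S(t)] = S(0) * exp(mu * t)
= 78 * exp(0.1260 * 4.2100)
= 78 * 1.6997
= 132.5777

132.5777


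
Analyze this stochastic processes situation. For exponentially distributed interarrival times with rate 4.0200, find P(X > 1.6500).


P(X > t) = exp(-lambda * t)
= exp(-4.0200 * 1.6500)
= exp(-6.6330) = 0.0013

0.0013


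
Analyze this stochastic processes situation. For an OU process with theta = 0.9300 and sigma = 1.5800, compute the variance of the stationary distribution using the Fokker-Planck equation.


Stationary variance = sigma^2 / (2*theta)
= 1.5800^2 / (2*0.9300)
= 2.4964 / 1.8600
= 1.3422

1.3422


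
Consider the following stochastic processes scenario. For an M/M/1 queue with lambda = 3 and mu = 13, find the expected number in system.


rho = 3/13 = 0.2308
L = rho/(1-rho)
= 0.2308/0.7692
= 0.3000

0.3000


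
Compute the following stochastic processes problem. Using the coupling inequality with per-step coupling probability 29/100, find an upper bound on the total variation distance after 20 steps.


TV distance bound <= (1-delta)^n
= (1 - 0.2900)^20
= 0.7100^20
= 0.0011

0.0011


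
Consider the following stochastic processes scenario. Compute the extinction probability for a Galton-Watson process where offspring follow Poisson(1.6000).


Since mu = 1.6000 > 1, extinction prob q < 1.
Solve s = exp(mu*(s-1)) iteratively.
q = 0.3580

0.3580


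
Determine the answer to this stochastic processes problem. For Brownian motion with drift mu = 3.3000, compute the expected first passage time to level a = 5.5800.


Expected first passage time = a/mu
= 5.5800/3.3000
= 1.6909

1.6909


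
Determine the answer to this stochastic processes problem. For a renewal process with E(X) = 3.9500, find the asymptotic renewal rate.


Long-run renewal rate = 1/E(X)
= 1/3.9500
= 0.2532

0.2532


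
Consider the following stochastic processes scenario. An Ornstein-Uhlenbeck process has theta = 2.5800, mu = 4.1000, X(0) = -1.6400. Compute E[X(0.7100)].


E[X(t)] = mu + (X(0) - mu)*exp(-theta*t)
= 4.1000 + (-1.6400 - 4.1000)*exp(-2.5800*0.7100)
= 4.1000 + -5.7400 * 0.1601
= 3.1809

3.1809


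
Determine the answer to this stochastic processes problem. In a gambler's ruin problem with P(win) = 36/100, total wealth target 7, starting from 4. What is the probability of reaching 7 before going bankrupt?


Gambler's ruin formula:
r = q/p = 0.6400/0.3600 = 1.7778
P(win) = (1 - r^i)/(1 - r^N)
= (1 - 1.7778^4)/(1 - 1.7778^7)
= 0.1631

0.1631


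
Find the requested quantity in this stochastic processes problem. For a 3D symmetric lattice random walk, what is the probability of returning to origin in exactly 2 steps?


P(return in 2 steps) = P(reverse first step) = 1/(2d)
= 1/6
= 0.1667

0.1667


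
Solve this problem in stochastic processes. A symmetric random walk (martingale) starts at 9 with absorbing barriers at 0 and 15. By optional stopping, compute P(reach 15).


By optional stopping theorem: E(M at tau) = M(0) = 9
P(hit 15)*15 + P(hit 0)*0 = 9
P(hit 15) = (9 - 0)/(15 - 0) = 3/5 = 0.6000

0.6000


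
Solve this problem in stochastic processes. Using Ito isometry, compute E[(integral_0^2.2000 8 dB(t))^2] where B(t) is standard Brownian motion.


By Ito isometry: E[(int f dB)^2] = int f^2 dt
= 8^2 * 2.2000
= 64 * 2.2000 = 140.8000

140.8000


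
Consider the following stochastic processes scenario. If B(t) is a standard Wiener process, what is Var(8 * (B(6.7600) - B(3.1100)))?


Var(alpha*(B(t)-B(s))) = alpha^2 * (t-s)
= 8^2 * (6.7600 - 3.1100)
= 64 * 3.6500
= 233.6000

233.6000


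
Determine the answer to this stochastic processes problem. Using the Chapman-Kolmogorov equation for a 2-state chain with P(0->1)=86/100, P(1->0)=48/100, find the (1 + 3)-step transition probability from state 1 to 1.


P^4 = P^1 * P^3
Computing via matrix multiplication of the transition matrix.
Entry (1,1) of P^4 = 0.6466

0.6466


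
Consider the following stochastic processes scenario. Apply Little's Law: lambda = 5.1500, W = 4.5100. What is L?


Little's Law: L = lambda * W
= 5.1500 * 4.5100
= 23.2265

23.2265


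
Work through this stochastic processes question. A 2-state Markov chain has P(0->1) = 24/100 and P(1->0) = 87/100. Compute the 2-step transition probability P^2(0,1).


Computing P^2 by matrix multiplication.
P = [[0.7600, 0.2400], [0.8700, 0.1300]]
After raising P to the power 2:
P^2(0,1) = 0.2136

0.2136


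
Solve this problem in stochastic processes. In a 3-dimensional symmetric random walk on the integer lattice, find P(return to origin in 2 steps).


P(return in 2 steps) = P(reverse first step) = 1/(2d)
= 1/6
= 0.1667

0.1667


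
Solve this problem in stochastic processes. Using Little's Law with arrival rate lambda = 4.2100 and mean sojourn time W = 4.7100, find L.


Little's Law: L = lambda * W
= 4.2100 * 4.7100
= 19.8291

19.8291


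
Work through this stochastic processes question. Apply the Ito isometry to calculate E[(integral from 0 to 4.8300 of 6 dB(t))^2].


By Ito isometry: E[(int f dB)^2] = int f^2 dt
= 6^2 * 4.8300
= 36 * 4.8300 = 173.8800

173.8800


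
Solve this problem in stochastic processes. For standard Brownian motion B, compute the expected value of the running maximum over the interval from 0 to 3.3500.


E(max B(s)) = sqrt(2t/pi)
= sqrt(2*3.3500/pi)
= sqrt(2.1327)
= 1.4604

1.4604


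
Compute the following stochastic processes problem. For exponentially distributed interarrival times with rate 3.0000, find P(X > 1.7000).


P(X > t) = exp(-lambda * t)
= exp(-3.0000 * 1.7000)
= exp(-5.1000) = 0.0061

0.0061


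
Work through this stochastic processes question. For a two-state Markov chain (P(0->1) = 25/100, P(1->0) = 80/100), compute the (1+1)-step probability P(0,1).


P^2 = P^1 * P^1
Computing via matrix multiplication of the transition matrix.
Entry (0,1) of P^2 = 0.2375

0.2375


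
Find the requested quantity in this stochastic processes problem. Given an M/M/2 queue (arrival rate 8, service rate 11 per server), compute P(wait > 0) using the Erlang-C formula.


a = lambda/mu = 0.7273
rho = a/c = 0.3636
Erlang-C formula applied:
C(c,a) = 0.1939

0.1939


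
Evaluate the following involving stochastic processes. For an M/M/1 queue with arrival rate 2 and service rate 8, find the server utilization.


rho = lambda/mu
= 2/8
= 0.2500

0.2500


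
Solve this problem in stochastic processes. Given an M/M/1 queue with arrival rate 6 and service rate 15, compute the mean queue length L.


rho = 6/15 = 0.4000
L = rho/(1-rho)
= 0.4000/0.6000
= 0.6667

0.6667


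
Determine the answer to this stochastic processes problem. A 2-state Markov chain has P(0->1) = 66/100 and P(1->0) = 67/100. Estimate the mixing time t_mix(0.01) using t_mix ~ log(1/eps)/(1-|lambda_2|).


lambda_2 = |1 - p01 - p10| = |1 - 0.6600 - 0.6700| = 0.3300
t_mix ~ log(1/eps)/(1 - |lambda_2|)
= log(100)/(1 - 0.3300) = 4.6052/0.6700
= 6.8734

6.8734


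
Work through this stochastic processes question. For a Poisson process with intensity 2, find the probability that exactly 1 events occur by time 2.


P(N(t)=k) = (lambda*t)^k * exp(-lambda*t) / k!
lambda*t = 4
= 4^1 * exp(-4) / 1!
= 4 * 0.0183 / 1
= 0.0733

0.0733


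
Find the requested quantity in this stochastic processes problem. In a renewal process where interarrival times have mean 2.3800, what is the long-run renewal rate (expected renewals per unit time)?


Long-run renewal rate = 1/E(X)
= 1/2.3800
= 0.4202

0.4202


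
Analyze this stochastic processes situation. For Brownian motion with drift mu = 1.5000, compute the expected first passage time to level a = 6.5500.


Expected first passage time = a/mu
= 6.5500/1.5000
= 4.3667

4.3667


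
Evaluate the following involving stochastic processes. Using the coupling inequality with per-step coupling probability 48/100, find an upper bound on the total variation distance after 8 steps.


TV distance bound <= (1-delta)^n
= (1 - 0.4800)^8
= 0.5200^8
= 0.0053

0.0053


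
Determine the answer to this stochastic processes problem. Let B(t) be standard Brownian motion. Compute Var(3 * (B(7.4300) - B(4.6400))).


Var(alpha*(B(t)-B(s))) = alpha^2 * (t-s)
= 3^2 * (7.4300 - 4.6400)
= 9 * 2.7900
= 25.1100

25.1100


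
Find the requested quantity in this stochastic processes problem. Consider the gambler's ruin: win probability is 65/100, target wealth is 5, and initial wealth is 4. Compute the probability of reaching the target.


Gambler's ruin formula:
r = q/p = 0.3500/0.6500 = 0.5385
P(win) = (1 - r^i)/(1 - r^N)
= (1 - 0.5385^4)/(1 - 0.5385^5)
= 0.9594

0.9594


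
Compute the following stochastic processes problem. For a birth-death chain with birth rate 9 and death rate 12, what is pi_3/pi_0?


For birth-death process, pi_n/pi_0 = (lambda/mu)^n
= (9/12)^3
= 0.4219

0.4219


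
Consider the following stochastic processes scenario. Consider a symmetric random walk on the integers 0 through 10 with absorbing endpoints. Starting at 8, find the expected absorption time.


For symmetric RW on 0,...,N with absorbing barriers, E(i) = i*(N-i)
E(8) = 8 * 2 = 16

16


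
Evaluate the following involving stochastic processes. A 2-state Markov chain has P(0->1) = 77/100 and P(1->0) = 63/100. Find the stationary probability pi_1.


Stationary distribution: pi_0 = p10/(p01+p10), pi_1 = p01/(p01+p10)
p01 = 0.7700, p10 = 0.6300
pi_1 = 0.5500

0.5500


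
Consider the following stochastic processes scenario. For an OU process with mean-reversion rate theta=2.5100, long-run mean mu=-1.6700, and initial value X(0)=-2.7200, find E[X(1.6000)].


E[X(t)] = mu + (X(0) - mu)*exp(-theta*t)
= -1.6700 + (-2.7200 - -1.6700)*exp(-2.5100*1.6000)
= -1.6700 + -1.0500 * 0.0180
= -1.6889

-1.6889


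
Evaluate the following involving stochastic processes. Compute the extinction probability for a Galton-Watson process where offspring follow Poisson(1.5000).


Since mu = 1.5000 > 1, extinction prob q < 1.
Solve s = exp(mu*(s-1)) iteratively.
q = 0.4172

0.4172


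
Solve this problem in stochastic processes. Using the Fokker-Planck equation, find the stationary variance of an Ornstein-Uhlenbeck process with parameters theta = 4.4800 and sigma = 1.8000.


Stationary variance = sigma^2 / (2*theta)
= 1.8000^2 / (2*4.4800)
= 3.2400 / 8.9600
= 0.3616

0.3616


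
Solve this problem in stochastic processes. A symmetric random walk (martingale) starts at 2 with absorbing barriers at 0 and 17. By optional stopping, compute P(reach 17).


By optional stopping theorem: E(M at tau) = M(0) = 2
P(hit 17)*17 + P(hit 0)*0 = 2
P(hit 17) = (2 - 0)/(17 - 0) = 2/17 = 0.1176

0.1176


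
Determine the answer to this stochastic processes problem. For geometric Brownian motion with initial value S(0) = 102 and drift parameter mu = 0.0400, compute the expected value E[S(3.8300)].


E[S(t)] = S(0) * exp(mu * t)
= 102 * exp(0.0400 * 3.8300)
= 102 * 1.1656
= 118.8869

118.8869


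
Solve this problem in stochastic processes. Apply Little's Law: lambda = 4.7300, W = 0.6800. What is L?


Little's Law: L = lambda * W
= 4.7300 * 0.6800
= 3.2164

3.2164


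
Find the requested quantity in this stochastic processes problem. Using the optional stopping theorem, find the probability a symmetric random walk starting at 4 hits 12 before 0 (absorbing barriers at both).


By optional stopping theorem: E(M at tau) = M(0) = 4
P(hit 12)*12 + P(hit 0)*0 = 4
P(hit 12) = (4 - 0)/(12 - 0) = 1/3 = 0.3333

0.3333


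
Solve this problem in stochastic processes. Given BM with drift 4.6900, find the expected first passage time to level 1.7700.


Expected first passage time = a/mu
= 1.7700/4.6900
= 0.3774

0.3774


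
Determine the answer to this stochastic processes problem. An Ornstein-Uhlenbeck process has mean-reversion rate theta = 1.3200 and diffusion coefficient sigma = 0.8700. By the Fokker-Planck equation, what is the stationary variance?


Stationary variance = sigma^2 / (2*theta)
= 0.8700^2 / (2*1.3200)
= 0.7569 / 2.6400
= 0.2867

0.2867


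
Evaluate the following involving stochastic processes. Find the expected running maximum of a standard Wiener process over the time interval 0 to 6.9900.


E(max B(s)) = sqrt(2t/pi)
= sqrt(2*6.9900/pi)
= sqrt(4.4500)
= 2.1095

2.1095


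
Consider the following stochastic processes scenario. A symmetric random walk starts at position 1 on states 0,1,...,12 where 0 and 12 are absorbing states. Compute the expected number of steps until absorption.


For symmetric RW on 0,...,N with absorbing barriers, E(i) = i*(N-i)
E(1) = 1 * 11 = 11

11


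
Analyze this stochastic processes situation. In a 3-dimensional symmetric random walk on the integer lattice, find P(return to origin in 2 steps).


P(return in 2 steps) = P(reverse first step) = 1/(2d)
= 1/6
= 0.1667

0.1667


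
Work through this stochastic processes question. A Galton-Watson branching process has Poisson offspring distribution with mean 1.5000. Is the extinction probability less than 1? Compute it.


Since mu = 1.5000 > 1, extinction prob q < 1.
Solve s = exp(mu*(s-1)) iteratively.
q = 0.4172

0.4172


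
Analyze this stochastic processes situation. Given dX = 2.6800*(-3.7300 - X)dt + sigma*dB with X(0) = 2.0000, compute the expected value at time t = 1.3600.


E[X(t)] = mu + (X(0) - mu)*exp(-theta*t)
= -3.7300 + (2.0000 - -3.7300)*exp(-2.6800*1.3600)
= -3.7300 + 5.7300 * 0.0261
= -3.5803

-3.5803


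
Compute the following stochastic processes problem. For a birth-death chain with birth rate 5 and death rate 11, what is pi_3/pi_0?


For birth-death process, pi_n/pi_0 = (lambda/mu)^n
= (5/11)^3
= 0.0939

0.0939


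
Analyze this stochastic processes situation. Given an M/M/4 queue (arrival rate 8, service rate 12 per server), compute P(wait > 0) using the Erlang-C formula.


a = lambda/mu = 0.6667
rho = a/c = 0.1667
Erlang-C formula applied:
C(c,a) = 0.0051

0.0051


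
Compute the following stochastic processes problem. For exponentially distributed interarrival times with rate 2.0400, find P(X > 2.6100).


P(X > t) = exp(-lambda * t)
= exp(-2.0400 * 2.6100)
= exp(-5.3244) = 0.0049

0.0049


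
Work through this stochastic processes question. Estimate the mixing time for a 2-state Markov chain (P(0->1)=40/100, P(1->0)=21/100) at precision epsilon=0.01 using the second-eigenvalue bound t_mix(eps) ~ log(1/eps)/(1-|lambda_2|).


lambda_2 = |1 - p01 - p10| = |1 - 0.4000 - 0.2100| = 0.3900
t_mix ~ log(1/eps)/(1 - |lambda_2|)
= log(100)/(1 - 0.3900) = 4.6052/0.6100
= 7.5495

7.5495


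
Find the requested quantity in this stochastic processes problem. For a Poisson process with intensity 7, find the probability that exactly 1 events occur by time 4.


P(N(t)=k) = (lambda*t)^k * exp(-lambda*t) / k!
lambda*t = 28
= 28^1 * exp(-28) / 1!
= 28 * 6.9144e-13 / 1
= 1.9360e-11

1.9360e-11


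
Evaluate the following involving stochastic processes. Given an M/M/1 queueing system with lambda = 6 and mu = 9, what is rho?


rho = lambda/mu
= 6/9
= 0.6667

0.6667


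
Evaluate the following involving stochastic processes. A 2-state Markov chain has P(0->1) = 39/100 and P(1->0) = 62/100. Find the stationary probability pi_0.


Stationary distribution: pi_0 = p10/(p01+p10), pi_1 = p01/(p01+p10)
p01 = 0.3900, p10 = 0.6200
pi_0 = 0.6139

0.6139


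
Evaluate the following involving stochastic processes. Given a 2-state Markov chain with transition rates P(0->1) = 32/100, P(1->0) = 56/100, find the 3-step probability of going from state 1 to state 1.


Computing P^3 by matrix multiplication.
P = [[0.6800, 0.3200], [0.5600, 0.4400]]
After raising P to the power 3:
P^3(1,1) = 0.3647

0.3647


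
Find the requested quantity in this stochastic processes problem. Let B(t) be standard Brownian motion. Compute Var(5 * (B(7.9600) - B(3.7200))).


Var(alpha*(B(t)-B(s))) = alpha^2 * (t-s)
= 5^2 * (7.9600 - 3.7200)
= 25 * 4.2400
= 106.0000

106.0000


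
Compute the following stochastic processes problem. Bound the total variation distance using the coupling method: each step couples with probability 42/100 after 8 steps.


TV distance bound <= (1-delta)^n
= (1 - 0.4200)^8
= 0.5800^8
= 0.0128

0.0128


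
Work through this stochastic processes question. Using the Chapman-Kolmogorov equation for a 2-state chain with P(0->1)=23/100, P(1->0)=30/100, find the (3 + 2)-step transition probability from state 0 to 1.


P^5 = P^3 * P^2
Computing via matrix multiplication of the transition matrix.
Entry (0,1) of P^5 = 0.4240

0.4240


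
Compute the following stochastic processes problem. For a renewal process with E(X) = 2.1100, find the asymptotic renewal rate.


Long-run renewal rate = 1/E(X)
= 1/2.1100
= 0.4739

0.4739


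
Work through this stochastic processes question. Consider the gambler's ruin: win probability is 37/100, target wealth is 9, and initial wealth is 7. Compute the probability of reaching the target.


Gambler's ruin formula:
r = q/p = 0.6300/0.3700 = 1.7027
P(win) = (1 - r^i)/(1 - r^N)
= (1 - 1.7027^7)/(1 - 1.7027^9)
= 0.3394

0.3394


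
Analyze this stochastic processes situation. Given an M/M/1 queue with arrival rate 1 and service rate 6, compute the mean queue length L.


rho = 1/6 = 0.1667
L = rho/(1-rho)
= 0.1667/0.8333
= 0.2000

0.2000


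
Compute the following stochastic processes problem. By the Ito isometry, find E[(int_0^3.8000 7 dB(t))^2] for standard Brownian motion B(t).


By Ito isometry: E[(int f dB)^2] = int f^2 dt
= 7^2 * 3.8000
= 49 * 3.8000 = 186.2000

186.2000


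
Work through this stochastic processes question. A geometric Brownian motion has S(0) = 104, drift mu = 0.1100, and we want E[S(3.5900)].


E[S(t)] = S(0) * exp(mu * t)
= 104 * exp(0.1100 * 3.5900)
= 104 * 1.4842
= 154.3605

154.3605


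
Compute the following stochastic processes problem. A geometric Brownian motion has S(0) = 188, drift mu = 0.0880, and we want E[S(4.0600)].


E[S(t)] = S(0) * exp(mu * t)
= 188 * exp(0.0880 * 4.0600)
= 188 * 1.4294
= 268.7340

268.7340


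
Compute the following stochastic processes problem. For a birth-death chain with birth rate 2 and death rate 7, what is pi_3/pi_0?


For birth-death process, pi_n/pi_0 = (lambda/mu)^n
= (2/7)^3
= 0.0233

0.0233


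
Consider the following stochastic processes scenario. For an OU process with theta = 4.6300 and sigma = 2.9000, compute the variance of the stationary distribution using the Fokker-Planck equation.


Stationary variance = sigma^2 / (2*theta)
= 2.9000^2 / (2*4.6300)
= 8.4100 / 9.2600
= 0.9082

0.9082


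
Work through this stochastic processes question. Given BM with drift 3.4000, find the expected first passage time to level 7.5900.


Expected first passage time = a/mu
= 7.5900/3.4000
= 2.2324

2.2324


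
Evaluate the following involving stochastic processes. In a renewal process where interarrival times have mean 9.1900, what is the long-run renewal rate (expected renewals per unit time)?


Long-run renewal rate = 1/E(X)
= 1/9.1900
= 0.1088

0.1088


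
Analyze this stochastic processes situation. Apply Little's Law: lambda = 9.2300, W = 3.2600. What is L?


Little's Law: L = lambda * W
= 9.2300 * 3.2600
= 30.0898

30.0898


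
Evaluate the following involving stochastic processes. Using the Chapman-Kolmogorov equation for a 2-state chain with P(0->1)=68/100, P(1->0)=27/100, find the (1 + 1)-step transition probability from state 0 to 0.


P^2 = P^1 * P^1
Computing via matrix multiplication of the transition matrix.
Entry (0,0) of P^2 = 0.2860

0.2860


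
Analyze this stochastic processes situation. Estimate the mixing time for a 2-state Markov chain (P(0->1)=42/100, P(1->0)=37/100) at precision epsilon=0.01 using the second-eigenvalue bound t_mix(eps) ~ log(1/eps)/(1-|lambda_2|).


lambda_2 = |1 - p01 - p10| = |1 - 0.4200 - 0.3700| = 0.2100
t_mix ~ log(1/eps)/(1 - |lambda_2|)
= log(100)/(1 - 0.2100) = 4.6052/0.7900
= 5.8293

5.8293


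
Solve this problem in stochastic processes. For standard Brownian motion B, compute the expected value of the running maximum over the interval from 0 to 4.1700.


E(max B(s)) = sqrt(2t/pi)
= sqrt(2*4.1700/pi)
= sqrt(2.6547)
= 1.6293

1.6293


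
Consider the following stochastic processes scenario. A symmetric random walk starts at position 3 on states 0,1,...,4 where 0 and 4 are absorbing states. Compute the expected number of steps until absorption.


For symmetric RW on 0,...,N with absorbing barriers, E(i) = i*(N-i)
E(3) = 3 * 1 = 3

3


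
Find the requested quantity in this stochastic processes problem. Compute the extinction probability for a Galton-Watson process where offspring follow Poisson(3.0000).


Since mu = 3.0000 > 1, extinction prob q < 1.
Solve s = exp(mu*(s-1)) iteratively.
q = 0.0595

0.0595


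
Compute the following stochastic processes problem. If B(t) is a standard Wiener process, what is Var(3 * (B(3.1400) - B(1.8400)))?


Var(alpha*(B(t)-B(s))) = alpha^2 * (t-s)
= 3^2 * (3.1400 - 1.8400)
= 9 * 1.3000
= 11.7000

11.7000


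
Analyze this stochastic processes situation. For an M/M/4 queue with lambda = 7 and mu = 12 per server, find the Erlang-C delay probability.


a = lambda/mu = 0.5833
rho = a/c = 0.1458
Erlang-C formula applied:
C(c,a) = 0.0032

0.0032


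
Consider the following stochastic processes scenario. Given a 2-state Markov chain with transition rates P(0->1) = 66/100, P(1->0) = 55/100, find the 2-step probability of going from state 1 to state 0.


Computing P^2 by matrix multiplication.
P = [[0.3400, 0.6600], [0.5500, 0.4500]]
After raising P to the power 2:
P^2(1,0) = 0.4345

0.4345


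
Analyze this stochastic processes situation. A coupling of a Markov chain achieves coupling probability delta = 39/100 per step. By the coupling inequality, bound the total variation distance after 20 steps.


TV distance bound <= (1-delta)^n
= (1 - 0.3900)^20
= 0.6100^20
= 5.0886e-05

5.0886e-05


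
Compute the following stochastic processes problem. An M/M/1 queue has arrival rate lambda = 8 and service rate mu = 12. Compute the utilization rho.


rho = lambda/mu
= 8/12
= 0.6667

0.6667


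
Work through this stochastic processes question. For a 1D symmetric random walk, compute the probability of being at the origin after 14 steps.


P(S(14) = 0) = C(14,7) / 4^7
= 3432 / 16384
= 0.2095

0.2095


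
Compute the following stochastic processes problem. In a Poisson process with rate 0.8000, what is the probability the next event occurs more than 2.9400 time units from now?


P(X > t) = exp(-lambda * t)
= exp(-0.8000 * 2.9400)
= exp(-2.3520) = 0.0952

0.0952


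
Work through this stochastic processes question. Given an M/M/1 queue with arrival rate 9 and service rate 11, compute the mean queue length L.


rho = 9/11 = 0.8182
L = rho/(1-rho)
= 0.8182/0.1818
= 4.5000

4.5000


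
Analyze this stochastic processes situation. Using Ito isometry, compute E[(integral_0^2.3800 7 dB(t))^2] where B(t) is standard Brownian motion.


By Ito isometry: E[(int f dB)^2] = int f^2 dt
= 7^2 * 2.3800
= 49 * 2.3800 = 116.6200

116.6200


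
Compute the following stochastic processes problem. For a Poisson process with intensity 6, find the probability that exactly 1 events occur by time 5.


P(N(t)=k) = (lambda*t)^k * exp(-lambda*t) / k!
lambda*t = 30
= 30^1 * exp(-30) / 1!
= 30 * 9.3576e-14 / 1
= 2.8073e-12

2.8073e-12


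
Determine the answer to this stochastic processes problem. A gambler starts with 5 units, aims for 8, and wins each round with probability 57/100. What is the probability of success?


Gambler's ruin formula:
r = q/p = 0.4300/0.5700 = 0.7544
P(win) = (1 - r^i)/(1 - r^N)
= (1 - 0.7544^5)/(1 - 0.7544^8)
= 0.8442

0.8442


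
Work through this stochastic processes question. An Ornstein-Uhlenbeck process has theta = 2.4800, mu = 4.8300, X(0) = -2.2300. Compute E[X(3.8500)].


E[X(t)] = mu + (X(0) - mu)*exp(-theta*t)
= 4.8300 + (-2.2300 - 4.8300)*exp(-2.4800*3.8500)
= 4.8300 + -7.0600 * 7.1344e-05
= 4.8295

4.8295


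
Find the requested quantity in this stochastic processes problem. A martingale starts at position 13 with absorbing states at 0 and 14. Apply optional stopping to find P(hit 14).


By optional stopping theorem: E(M at tau) = M(0) = 13
P(hit 14)*14 + P(hit 0)*0 = 13
P(hit 14) = (13 - 0)/(14 - 0) = 13/14 = 0.9286

0.9286


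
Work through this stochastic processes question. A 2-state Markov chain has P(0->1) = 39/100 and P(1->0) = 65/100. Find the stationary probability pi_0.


Stationary distribution: pi_0 = p10/(p01+p10), pi_1 = p01/(p01+p10)
p01 = 0.3900, p10 = 0.6500
pi_0 = 0.6250

0.6250


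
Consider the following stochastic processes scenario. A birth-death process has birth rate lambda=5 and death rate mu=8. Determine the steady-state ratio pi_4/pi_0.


For birth-death process, pi_n/pi_0 = (lambda/mu)^n
= (5/8)^4
= 0.1526

0.1526


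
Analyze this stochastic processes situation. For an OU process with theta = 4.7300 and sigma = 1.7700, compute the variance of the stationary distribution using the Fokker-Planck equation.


Stationary variance = sigma^2 / (2*theta)
= 1.7700^2 / (2*4.7300)
= 3.1329 / 9.4600
= 0.3312

0.3312


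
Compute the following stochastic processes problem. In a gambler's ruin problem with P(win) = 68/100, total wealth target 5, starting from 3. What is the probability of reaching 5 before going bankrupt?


Gambler's ruin formula:
r = q/p = 0.3200/0.6800 = 0.4706
P(win) = (1 - r^i)/(1 - r^N)
= (1 - 0.4706^3)/(1 - 0.4706^5)
= 0.9169

0.9169


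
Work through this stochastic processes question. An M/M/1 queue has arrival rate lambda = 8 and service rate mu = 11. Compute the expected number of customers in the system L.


rho = 8/11 = 0.7273
L = rho/(1-rho)
= 0.7273/0.2727
= 2.6667

2.6667


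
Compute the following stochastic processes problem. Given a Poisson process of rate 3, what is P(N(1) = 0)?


P(N(t)=k) = (lambda*t)^k * exp(-lambda*t) / k!
lambda*t = 3
= 3^0 * exp(-3) / 0!
= 1 * 0.0498 / 1
= 0.0498

0.0498


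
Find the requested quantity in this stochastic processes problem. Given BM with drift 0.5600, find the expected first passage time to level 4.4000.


Expected first passage time = a/mu
= 4.4000/0.5600
= 7.8571

7.8571


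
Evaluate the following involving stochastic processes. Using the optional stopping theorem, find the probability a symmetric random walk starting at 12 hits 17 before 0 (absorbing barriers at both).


By optional stopping theorem: E(M at tau) = M(0) = 12
P(hit 17)*17 + P(hit 0)*0 = 12
P(hit 17) = (12 - 0)/(17 - 0) = 12/17 = 0.7059

0.7059


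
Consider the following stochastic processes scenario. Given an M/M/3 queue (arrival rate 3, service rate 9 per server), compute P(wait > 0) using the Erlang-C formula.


a = lambda/mu = 0.3333
rho = a/c = 0.1111
Erlang-C formula applied:
C(c,a) = 0.0050

0.0050


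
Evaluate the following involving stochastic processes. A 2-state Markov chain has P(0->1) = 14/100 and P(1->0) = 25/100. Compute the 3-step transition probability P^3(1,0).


Computing P^3 by matrix multiplication.
P = [[0.8600, 0.1400], [0.2500, 0.7500]]
After raising P to the power 3:
P^3(1,0) = 0.4955

0.4955
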